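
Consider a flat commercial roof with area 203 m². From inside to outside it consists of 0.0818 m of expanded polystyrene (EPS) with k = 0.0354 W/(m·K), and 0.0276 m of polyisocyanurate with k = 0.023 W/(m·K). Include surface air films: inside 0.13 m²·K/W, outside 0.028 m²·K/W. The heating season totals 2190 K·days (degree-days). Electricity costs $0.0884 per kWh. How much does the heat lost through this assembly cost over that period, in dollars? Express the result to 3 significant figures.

257 dollars

0.0818/0.0354 = 2.311
0.0276/0.023 = 1.2
R_total = 0.13 + 2.311 + 1.2 + 0.028 = 3.669 m²·K/W
E = A × HDD × 24 / R / 1000 = 203 × 2190 × 24 / 3.669 / 1000 = 2908 kWh
Cost = 2908 × 0.0884 = $257.1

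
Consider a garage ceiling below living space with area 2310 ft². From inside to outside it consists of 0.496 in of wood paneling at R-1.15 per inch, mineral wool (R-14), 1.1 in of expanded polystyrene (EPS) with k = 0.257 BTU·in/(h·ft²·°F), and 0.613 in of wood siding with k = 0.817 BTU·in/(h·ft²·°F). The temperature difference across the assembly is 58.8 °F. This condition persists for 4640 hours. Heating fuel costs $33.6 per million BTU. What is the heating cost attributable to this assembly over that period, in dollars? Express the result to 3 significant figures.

0.496 × 1.15 = 0.5704
1.1/0.257 = 4.28
0.613/0.817 = 0.7503
R_total = 0.5704 + 14 + 4.28 + 0.7503 = 19.6 ft²·°F·h/BTU
Q = 2310 × 58.8 / 19.6 = 6930 BTU/h
E = 6930 × 4640 = 32150000 BTU
Cost = 32150000/10⁶ × 33.6 = $1080

1080 dollars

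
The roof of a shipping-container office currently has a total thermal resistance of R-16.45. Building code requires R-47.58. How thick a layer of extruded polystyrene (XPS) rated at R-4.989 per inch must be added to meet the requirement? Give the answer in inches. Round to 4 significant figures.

6.240 in

ΔR = 47.58 − 16.45 = 31.13 ft²·°F·h/BTU
L = ΔR / (R/in) = 31.13/4.989 = 6.2397 in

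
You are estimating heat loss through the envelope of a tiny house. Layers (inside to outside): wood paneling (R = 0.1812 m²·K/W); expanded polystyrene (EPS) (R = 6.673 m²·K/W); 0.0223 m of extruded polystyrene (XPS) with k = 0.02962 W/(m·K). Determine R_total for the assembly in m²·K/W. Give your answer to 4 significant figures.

7.607 m²·K/W

0.0223/0.02962 = 0.75287
R_total = 0.1812 + 6.673 + 0.75287 = 7.6071 m²·K/W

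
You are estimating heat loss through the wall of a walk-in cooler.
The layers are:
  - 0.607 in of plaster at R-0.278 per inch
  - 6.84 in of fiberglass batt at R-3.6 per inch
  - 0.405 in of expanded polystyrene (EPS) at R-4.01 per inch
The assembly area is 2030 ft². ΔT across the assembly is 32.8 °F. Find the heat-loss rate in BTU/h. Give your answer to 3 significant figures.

0.607 × 0.278 = 0.1687
6.84 × 3.6 = 24.62
0.405 × 4.01 = 1.624
R_total = 0.1687 + 24.62 + 1.624 = 26.42 ft²·°F·h/BTU
Q = A·ΔT/R = 2030 × 32.8 / 26.42 = 2521 BTU/h

2520 BTU/h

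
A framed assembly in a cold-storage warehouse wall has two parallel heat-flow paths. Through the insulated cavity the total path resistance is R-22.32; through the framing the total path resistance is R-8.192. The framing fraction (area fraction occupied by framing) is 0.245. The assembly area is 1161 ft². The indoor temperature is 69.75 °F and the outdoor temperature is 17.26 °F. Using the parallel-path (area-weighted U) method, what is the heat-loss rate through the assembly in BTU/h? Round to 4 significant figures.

U_eff = 0.755/22.32 + 0.245/8.192 = 0.033826 + 0.029907 = 0.063733
R_eff = 1/U_eff = 15.69 ft²·°F·h/BTU
Q = 1161 × (69.75 − 17.26) / 15.69 = 3884 BTU/h

3884 BTU/h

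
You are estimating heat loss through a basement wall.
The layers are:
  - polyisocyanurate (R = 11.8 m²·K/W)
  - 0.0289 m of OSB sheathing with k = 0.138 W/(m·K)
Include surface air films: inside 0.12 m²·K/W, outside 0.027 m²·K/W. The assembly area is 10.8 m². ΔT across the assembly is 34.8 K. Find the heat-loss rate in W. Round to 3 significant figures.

30.9 W

0.0289/0.138 = 0.2094
R_total = 0.12 + 11.8 + 0.2094 + 0.027 = 12.16 m²·K/W
Q = A·ΔT/R = 10.8 × 34.8 / 12.16 = 30.92 W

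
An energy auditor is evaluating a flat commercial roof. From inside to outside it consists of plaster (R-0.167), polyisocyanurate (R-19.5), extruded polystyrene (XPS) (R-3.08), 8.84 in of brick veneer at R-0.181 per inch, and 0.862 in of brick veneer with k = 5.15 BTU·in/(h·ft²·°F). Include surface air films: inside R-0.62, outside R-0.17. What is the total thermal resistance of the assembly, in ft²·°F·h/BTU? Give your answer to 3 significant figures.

25.3 ft²·°F·h/BTU

8.84 × 0.181 = 1.6
0.862/5.15 = 0.1674
R_total = 0.62 + 0.167 + 19.5 + 3.08 + 1.6 + 0.1674 + 0.17 = 25.3 ft²·°F·h/BTU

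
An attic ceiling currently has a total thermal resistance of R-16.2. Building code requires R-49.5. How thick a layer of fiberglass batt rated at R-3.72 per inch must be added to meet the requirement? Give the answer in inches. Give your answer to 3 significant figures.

ΔR = 49.5 − 16.2 = 33.3 ft²·°F·h/BTU
L = ΔR / (R/in) = 33.3/3.72 = 8.952 in

8.95 in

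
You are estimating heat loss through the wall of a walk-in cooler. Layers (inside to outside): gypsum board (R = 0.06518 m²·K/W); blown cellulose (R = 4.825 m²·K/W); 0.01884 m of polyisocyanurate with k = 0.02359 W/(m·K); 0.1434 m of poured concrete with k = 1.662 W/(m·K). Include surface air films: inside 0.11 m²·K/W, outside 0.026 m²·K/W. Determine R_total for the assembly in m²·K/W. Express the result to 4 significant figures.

5.911 m²·K/W

0.01884/0.02359 = 0.79864
0.1434/1.662 = 0.086282
R_total = 0.11 + 0.06518 + 4.825 + 0.79864 + 0.086282 + 0.026 = 5.9111 m²·K/W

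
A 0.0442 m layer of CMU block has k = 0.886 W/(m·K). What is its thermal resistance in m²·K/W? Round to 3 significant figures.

R = L/k = 0.0442/0.886 = 0.04989 m²·K/W

0.0499 m²·K/W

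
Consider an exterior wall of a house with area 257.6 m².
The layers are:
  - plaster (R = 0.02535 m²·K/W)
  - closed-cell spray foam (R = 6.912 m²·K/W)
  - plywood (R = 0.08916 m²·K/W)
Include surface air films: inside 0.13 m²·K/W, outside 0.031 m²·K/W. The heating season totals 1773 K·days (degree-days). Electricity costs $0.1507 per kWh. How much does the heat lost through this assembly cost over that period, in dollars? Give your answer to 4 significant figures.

R_total = 0.13 + 0.02535 + 6.912 + 0.08916 + 0.031 = 7.1875 m²·K/W
E = A × HDD × 24 / R / 1000 = 257.6 × 1773 × 24 / 7.1875 / 1000 = 1525.1 kWh
Cost = 1525.1 × 0.1507 = $229.83

229.8 dollars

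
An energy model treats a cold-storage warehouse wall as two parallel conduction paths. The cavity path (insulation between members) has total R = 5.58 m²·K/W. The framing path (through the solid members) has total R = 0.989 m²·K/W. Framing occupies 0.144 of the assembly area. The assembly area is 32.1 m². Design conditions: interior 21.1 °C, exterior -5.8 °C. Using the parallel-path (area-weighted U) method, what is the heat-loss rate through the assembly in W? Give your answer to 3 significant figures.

U_eff = 0.856/5.58 + 0.144/0.989 = 0.1534 + 0.1456 = 0.299
R_eff = 1/U_eff = 3.344 m²·K/W
Q = 32.1 × (21.1 − (-5.8)) / 3.344 = 258.2 W

258 W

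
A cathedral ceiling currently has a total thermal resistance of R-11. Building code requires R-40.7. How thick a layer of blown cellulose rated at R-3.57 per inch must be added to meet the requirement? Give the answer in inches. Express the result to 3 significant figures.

8.32 in

ΔR = 40.7 − 11 = 29.7 ft²·°F·h/BTU
L = ΔR / (R/in) = 29.7/3.57 = 8.319 in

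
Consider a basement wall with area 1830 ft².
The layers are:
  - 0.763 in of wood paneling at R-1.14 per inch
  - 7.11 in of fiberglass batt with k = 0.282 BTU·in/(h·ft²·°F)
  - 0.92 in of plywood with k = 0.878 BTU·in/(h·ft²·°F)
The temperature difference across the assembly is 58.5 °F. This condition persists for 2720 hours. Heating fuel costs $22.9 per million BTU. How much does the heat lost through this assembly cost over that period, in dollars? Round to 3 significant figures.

246 dollars

0.763 × 1.14 = 0.8698
7.11/0.282 = 25.21
0.92/0.878 = 1.048
R_total = 0.8698 + 25.21 + 1.048 = 27.13 ft²·°F·h/BTU
Q = 1830 × 58.5 / 27.13 = 3946 BTU/h
E = 3946 × 2720 = 10730000 BTU
Cost = 10730000/10⁶ × 22.9 = $245.8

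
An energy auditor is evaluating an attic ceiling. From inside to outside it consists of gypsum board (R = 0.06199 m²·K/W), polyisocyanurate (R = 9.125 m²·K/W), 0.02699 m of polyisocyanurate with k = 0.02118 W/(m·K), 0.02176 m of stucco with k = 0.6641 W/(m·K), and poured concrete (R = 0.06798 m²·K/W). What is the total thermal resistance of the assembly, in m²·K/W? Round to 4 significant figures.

0.02699/0.02118 = 1.2743
0.02176/0.6641 = 0.032766
R_total = 0.06199 + 9.125 + 1.2743 + 0.032766 + 0.06798 = 10.562 m²·K/W

10.56 m²·K/W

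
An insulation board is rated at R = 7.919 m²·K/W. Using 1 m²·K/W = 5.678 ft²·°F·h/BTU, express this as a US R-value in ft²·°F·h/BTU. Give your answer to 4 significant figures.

R_US = 7.919 × 5.678 = 44.964

44.96 ft²·°F·h/BTU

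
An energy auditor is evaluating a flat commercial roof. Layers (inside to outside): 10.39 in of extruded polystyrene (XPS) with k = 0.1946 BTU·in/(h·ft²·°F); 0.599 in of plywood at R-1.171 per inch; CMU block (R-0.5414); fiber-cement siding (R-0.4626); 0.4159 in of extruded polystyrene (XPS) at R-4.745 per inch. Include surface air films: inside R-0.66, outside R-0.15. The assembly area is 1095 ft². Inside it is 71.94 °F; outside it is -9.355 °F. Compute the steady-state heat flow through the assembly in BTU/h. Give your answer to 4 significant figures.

1538 BTU/h

10.39/0.1946 = 53.392
0.599 × 1.171 = 0.70143
0.4159 × 4.745 = 1.9734
R_total = 0.66 + 53.392 + 0.70143 + 0.5414 + 0.4626 + 1.9734 + 0.15 = 57.88 ft²·°F·h/BTU
Q = A·ΔT/R = 1095 × (71.94 − (-9.355)) / 57.88 = 1538 BTU/h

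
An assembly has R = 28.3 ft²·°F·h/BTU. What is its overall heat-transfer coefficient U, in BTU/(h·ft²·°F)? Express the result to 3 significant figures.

U = 1/R = 1/28.3 = 0.03534

0.0353 BTU/(h·ft²·°F)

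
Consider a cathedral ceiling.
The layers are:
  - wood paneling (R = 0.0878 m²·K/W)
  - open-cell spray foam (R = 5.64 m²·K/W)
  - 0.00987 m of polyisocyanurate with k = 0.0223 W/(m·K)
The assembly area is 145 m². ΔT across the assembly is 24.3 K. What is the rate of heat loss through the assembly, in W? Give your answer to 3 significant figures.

571 W

0.00987/0.0223 = 0.4426
R_total = 0.0878 + 5.64 + 0.4426 = 6.17 m²·K/W
Q = A·ΔT/R = 145 × 24.3 / 6.17 = 571 W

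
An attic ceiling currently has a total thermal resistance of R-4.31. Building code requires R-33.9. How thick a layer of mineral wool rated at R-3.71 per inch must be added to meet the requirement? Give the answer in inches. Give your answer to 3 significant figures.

7.98 in

ΔR = 33.9 − 4.31 = 29.59 ft²·°F·h/BTU
L = ΔR / (R/in) = 29.59/3.71 = 7.976 in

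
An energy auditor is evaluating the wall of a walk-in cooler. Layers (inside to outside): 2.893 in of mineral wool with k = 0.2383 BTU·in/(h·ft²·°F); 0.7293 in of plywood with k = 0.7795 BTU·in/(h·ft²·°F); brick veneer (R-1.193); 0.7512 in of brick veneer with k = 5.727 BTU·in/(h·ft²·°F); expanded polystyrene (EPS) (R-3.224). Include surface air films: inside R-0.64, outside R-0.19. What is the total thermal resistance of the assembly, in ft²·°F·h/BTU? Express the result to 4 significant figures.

18.45 ft²·°F·h/BTU

2.893/0.2383 = 12.14
0.7293/0.7795 = 0.9356
0.7512/5.727 = 0.13117
R_total = 0.64 + 12.14 + 0.9356 + 1.193 + 0.13117 + 3.224 + 0.19 = 18.454 ft²·°F·h/BTU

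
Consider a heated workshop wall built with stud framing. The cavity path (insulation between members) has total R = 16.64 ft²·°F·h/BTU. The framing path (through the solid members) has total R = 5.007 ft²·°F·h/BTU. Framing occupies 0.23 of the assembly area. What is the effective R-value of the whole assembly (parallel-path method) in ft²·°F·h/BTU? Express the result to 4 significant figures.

10.84 ft²·°F·h/BTU

U_eff = 0.77/16.64 + 0.23/5.007 = 0.046274 + 0.045936 = 0.09221
R_eff = 1/U_eff = 10.845 ft²·°F·h/BTU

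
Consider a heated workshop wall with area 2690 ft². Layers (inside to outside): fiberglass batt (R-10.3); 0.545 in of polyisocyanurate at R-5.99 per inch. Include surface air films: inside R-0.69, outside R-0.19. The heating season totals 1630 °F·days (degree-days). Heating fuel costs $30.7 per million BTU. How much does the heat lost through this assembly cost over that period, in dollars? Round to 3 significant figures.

224 dollars

0.545 × 5.99 = 3.265
R_total = 0.69 + 10.3 + 3.265 + 0.19 = 14.44 ft²·°F·h/BTU
E = A × HDD × 24 / R = 2690 × 1630 × 24 / 14.44 = 7285000 BTU
Cost = 7285000/10⁶ × 30.7 = $223.7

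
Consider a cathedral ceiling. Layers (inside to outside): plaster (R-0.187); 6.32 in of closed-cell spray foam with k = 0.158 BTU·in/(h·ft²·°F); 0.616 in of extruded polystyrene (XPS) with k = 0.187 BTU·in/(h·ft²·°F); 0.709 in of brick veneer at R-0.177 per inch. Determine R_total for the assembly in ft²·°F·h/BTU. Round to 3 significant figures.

43.6 ft²·°F·h/BTU

6.32/0.158 = 40
0.616/0.187 = 3.294
0.709 × 0.177 = 0.1255
R_total = 0.187 + 40 + 3.294 + 0.1255 = 43.61 ft²·°F·h/BTU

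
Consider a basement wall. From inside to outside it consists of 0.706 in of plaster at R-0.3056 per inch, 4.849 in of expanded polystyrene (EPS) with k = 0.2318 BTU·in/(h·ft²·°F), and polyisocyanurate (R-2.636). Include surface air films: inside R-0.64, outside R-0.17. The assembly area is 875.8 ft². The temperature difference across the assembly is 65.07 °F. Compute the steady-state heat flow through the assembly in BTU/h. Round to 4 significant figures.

2318 BTU/h

0.706 × 0.3056 = 0.21575
4.849/0.2318 = 20.919
R_total = 0.64 + 0.21575 + 20.919 + 2.636 + 0.17 = 24.581 ft²·°F·h/BTU
Q = A·ΔT/R = 875.8 × 65.07 / 24.581 = 2318.4 BTU/h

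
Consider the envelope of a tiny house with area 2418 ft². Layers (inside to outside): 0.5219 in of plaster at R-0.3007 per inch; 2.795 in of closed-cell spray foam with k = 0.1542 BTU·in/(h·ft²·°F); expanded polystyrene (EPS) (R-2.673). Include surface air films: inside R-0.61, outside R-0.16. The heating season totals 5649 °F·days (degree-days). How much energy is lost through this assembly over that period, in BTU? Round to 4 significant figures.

0.5219 × 0.3007 = 0.15694
2.795/0.1542 = 18.126
R_total = 0.61 + 0.15694 + 18.126 + 2.673 + 0.16 = 21.726 ft²·°F·h/BTU
E = A × HDD × 24 / R = 2418 × 5649 × 24 / 21.726 = 15089000 BTU

15090000 BTU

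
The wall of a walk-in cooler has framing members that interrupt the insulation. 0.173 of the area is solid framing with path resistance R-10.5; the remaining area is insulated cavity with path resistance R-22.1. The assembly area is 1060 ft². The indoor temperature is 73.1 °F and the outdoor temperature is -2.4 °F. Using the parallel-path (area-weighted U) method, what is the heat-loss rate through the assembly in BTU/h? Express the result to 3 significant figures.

U_eff = 0.827/22.1 + 0.173/10.5 = 0.03742 + 0.01648 = 0.0539
R_eff = 1/U_eff = 18.55 ft²·°F·h/BTU
Q = 1060 × (73.1 − (-2.4)) / 18.55 = 4313 BTU/h

4310 BTU/h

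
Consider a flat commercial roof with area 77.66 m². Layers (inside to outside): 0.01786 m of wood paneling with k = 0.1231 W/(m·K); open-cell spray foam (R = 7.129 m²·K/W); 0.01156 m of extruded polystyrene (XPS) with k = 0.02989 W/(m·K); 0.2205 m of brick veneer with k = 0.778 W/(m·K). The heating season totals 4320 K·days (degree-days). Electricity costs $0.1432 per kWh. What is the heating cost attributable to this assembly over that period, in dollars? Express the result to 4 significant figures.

145.1 dollars

0.01786/0.1231 = 0.14509
0.01156/0.02989 = 0.38675
0.2205/0.778 = 0.28342
R_total = 0.14509 + 7.129 + 0.38675 + 0.28342 = 7.9443 m²·K/W
E = A × HDD × 24 / R / 1000 = 77.66 × 4320 × 24 / 7.9443 / 1000 = 1013.5 kWh
Cost = 1013.5 × 0.1432 = $145.14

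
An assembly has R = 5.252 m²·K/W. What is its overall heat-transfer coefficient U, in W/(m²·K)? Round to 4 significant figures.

U = 1/R = 1/5.252 = 0.1904

0.1904 W/(m²·K)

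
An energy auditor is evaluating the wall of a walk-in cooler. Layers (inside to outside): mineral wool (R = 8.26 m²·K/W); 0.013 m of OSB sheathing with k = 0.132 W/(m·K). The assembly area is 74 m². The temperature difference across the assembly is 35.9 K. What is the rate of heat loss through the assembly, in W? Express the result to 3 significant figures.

318 W

0.013/0.132 = 0.09848
R_total = 8.26 + 0.09848 = 8.358 m²·K/W
Q = A·ΔT/R = 74 × 35.9 / 8.358 = 317.8 W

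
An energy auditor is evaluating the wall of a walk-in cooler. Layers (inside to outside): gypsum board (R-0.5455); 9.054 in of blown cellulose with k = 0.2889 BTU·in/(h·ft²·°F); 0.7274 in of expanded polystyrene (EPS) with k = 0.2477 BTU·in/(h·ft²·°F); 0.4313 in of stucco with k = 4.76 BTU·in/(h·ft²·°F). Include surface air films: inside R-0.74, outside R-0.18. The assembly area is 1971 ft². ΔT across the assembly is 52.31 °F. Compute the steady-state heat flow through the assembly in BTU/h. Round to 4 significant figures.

9.054/0.2889 = 31.34
0.7274/0.2477 = 2.9366
0.4313/4.76 = 0.090609
R_total = 0.74 + 0.5455 + 31.34 + 2.9366 + 0.090609 + 0.18 = 35.832 ft²·°F·h/BTU
Q = A·ΔT/R = 1971 × 52.31 / 35.832 = 2877.4 BTU/h

2877 BTU/h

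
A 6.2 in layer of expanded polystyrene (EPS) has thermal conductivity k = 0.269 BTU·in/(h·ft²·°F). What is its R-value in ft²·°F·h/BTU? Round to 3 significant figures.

23.0 ft²·°F·h/BTU

R = L/k = 6.2/0.269 = 23.05 ft²·°F·h/BTU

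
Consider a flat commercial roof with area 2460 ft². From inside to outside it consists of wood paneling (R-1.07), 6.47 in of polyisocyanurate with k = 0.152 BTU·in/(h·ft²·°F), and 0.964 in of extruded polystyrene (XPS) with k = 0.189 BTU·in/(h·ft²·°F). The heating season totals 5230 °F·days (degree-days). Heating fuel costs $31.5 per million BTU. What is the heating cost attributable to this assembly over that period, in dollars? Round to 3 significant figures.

6.47/0.152 = 42.57
0.964/0.189 = 5.101
R_total = 1.07 + 42.57 + 5.101 = 48.74 ft²·°F·h/BTU
E = A × HDD × 24 / R = 2460 × 5230 × 24 / 48.74 = 6336000 BTU
Cost = 6336000/10⁶ × 31.5 = $199.6

200 dollars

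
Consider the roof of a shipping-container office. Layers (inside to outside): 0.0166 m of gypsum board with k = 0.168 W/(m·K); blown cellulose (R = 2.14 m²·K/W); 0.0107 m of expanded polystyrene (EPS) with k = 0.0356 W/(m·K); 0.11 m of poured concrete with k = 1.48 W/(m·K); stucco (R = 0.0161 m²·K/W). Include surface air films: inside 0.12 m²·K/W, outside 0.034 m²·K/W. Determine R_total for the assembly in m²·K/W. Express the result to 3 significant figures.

0.0166/0.168 = 0.09881
0.0107/0.0356 = 0.3006
0.11/1.48 = 0.07432
R_total = 0.12 + 0.09881 + 2.14 + 0.3006 + 0.07432 + 0.0161 + 0.034 = 2.784 m²·K/W

2.78 m²·K/W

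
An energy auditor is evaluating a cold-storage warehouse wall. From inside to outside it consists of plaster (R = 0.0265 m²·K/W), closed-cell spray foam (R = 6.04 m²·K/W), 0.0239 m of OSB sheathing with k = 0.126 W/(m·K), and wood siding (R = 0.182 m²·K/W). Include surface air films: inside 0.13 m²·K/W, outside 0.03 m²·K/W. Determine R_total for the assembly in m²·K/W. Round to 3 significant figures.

0.0239/0.126 = 0.1897
R_total = 0.13 + 0.0265 + 6.04 + 0.1897 + 0.182 + 0.03 = 6.598 m²·K/W

6.60 m²·K/W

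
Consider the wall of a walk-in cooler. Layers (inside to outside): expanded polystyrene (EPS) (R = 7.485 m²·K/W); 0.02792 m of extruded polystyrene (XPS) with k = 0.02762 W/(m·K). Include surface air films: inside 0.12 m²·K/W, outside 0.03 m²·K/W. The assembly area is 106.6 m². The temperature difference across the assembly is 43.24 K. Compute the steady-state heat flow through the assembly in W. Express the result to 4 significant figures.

533.1 W

0.02792/0.02762 = 1.0109
R_total = 0.12 + 7.485 + 1.0109 + 0.03 = 8.6459 m²·K/W
Q = A·ΔT/R = 106.6 × 43.24 / 8.6459 = 533.13 W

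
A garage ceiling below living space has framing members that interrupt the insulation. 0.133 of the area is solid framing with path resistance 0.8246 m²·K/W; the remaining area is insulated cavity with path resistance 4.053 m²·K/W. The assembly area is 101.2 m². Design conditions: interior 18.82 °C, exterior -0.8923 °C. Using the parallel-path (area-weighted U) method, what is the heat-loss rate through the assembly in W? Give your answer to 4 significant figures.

748.5 W

U_eff = 0.867/4.053 + 0.133/0.8246 = 0.21392 + 0.16129 = 0.37521
R_eff = 1/U_eff = 2.6652 m²·K/W
Q = 101.2 × (18.82 − (-0.8923)) / 2.6652 = 748.49 W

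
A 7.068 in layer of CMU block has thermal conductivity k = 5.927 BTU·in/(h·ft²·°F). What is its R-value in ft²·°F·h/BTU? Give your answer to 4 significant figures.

1.193 ft²·°F·h/BTU

R = L/k = 7.068/5.927 = 1.1925 ft²·°F·h/BTU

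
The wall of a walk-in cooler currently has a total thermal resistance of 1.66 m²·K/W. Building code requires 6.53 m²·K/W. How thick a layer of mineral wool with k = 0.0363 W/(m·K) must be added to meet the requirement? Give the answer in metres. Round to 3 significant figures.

ΔR = 6.53 − 1.66 = 4.87 m²·K/W
L = ΔR × k = 4.87 × 0.0363 = 0.1768 m

0.177 m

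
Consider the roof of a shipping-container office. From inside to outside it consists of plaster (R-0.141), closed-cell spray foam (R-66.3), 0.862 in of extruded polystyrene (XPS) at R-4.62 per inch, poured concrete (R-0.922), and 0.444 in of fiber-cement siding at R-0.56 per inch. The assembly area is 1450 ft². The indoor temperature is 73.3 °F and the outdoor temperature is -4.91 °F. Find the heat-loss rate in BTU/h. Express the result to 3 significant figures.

1580 BTU/h

0.862 × 4.62 = 3.982
0.444 × 0.56 = 0.2486
R_total = 0.141 + 66.3 + 3.982 + 0.922 + 0.2486 = 71.59 ft²·°F·h/BTU
Q = A·ΔT/R = 1450 × (73.3 − (-4.91)) / 71.59 = 1584 BTU/h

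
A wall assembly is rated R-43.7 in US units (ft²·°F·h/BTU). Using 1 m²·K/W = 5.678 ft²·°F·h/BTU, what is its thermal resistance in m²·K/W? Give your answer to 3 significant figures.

R_SI = 43.7/5.678 = 7.696

7.70 m²·K/W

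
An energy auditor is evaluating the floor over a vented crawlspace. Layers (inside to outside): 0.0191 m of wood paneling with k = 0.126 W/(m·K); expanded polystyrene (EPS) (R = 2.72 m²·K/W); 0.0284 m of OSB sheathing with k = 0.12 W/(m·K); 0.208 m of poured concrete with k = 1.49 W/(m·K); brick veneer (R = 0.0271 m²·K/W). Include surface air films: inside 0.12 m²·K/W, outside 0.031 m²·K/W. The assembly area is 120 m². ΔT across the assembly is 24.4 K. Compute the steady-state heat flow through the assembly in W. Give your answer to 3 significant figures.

855 W

0.0191/0.126 = 0.1516
0.0284/0.12 = 0.2367
0.208/1.49 = 0.1396
R_total = 0.12 + 0.1516 + 2.72 + 0.2367 + 0.1396 + 0.0271 + 0.031 = 3.426 m²·K/W
Q = A·ΔT/R = 120 × 24.4 / 3.426 = 854.7 W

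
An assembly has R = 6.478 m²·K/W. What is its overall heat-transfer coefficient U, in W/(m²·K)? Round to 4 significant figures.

0.1544 W/(m²·K)

U = 1/R = 1/6.478 = 0.15437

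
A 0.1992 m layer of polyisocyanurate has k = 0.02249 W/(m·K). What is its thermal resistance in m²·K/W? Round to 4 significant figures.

R = L/k = 0.1992/0.02249 = 8.8573 m²·K/W

8.857 m²·K/W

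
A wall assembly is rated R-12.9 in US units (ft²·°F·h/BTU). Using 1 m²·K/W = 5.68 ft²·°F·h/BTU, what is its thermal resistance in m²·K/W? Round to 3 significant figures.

R_SI = 12.9/5.68 = 2.271

2.27 m²·K/W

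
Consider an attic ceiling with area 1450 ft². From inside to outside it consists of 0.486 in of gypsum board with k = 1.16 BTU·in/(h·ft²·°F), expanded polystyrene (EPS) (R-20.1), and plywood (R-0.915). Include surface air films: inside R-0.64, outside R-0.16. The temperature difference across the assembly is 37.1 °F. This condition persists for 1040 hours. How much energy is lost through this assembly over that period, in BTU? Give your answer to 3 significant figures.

2520000 BTU

0.486/1.16 = 0.419
R_total = 0.64 + 0.419 + 20.1 + 0.915 + 0.16 = 22.23 ft²·°F·h/BTU
Q = 1450 × 37.1 / 22.23 = 2419 BTU/h
E = 2419 × 1040 = 2516000 BTU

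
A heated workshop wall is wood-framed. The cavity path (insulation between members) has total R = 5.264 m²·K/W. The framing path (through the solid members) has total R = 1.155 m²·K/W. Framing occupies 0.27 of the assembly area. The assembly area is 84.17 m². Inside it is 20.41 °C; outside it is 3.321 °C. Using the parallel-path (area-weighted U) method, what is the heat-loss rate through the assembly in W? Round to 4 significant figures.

U_eff = 0.73/5.264 + 0.27/1.155 = 0.13868 + 0.23377 = 0.37244
R_eff = 1/U_eff = 2.685 m²·K/W
Q = 84.17 × (20.41 − 3.321) / 2.685 = 535.72 W

535.7 W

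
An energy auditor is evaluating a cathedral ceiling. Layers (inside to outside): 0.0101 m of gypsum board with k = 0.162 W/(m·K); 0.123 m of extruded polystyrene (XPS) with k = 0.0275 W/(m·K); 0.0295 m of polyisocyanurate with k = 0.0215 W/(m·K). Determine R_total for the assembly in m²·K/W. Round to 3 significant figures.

5.91 m²·K/W

0.0101/0.162 = 0.06235
0.123/0.0275 = 4.473
0.0295/0.0215 = 1.372
R_total = 0.06235 + 4.473 + 1.372 = 5.907 m²·K/W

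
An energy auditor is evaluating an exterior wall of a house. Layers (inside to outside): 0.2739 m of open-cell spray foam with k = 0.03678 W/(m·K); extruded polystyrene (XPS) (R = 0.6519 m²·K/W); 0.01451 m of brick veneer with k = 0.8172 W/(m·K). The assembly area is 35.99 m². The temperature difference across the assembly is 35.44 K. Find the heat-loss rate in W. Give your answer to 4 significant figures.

157.1 W

0.2739/0.03678 = 7.447
0.01451/0.8172 = 0.017756
R_total = 7.447 + 0.6519 + 0.017756 = 8.1166 m²·K/W
Q = A·ΔT/R = 35.99 × 35.44 / 8.1166 = 157.14 W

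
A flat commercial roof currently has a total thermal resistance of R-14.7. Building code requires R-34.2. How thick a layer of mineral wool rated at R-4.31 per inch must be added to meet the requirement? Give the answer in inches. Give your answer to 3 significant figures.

4.52 in

ΔR = 34.2 − 14.7 = 19.5 ft²·°F·h/BTU
L = ΔR / (R/in) = 19.5/4.31 = 4.524 in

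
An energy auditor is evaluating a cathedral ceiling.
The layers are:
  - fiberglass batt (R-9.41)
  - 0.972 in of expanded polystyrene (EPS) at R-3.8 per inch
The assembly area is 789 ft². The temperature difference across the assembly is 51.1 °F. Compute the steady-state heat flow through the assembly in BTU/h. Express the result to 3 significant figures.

3080 BTU/h

0.972 × 3.8 = 3.694
R_total = 9.41 + 3.694 = 13.1 ft²·°F·h/BTU
Q = A·ΔT/R = 789 × 51.1 / 13.1 = 3077 BTU/h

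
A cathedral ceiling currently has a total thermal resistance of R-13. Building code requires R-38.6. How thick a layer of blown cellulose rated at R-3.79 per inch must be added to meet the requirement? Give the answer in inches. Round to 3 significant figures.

ΔR = 38.6 − 13 = 25.6 ft²·°F·h/BTU
L = ΔR / (R/in) = 25.6/3.79 = 6.755 in

6.75 in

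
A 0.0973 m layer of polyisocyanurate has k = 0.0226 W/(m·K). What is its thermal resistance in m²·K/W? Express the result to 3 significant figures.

4.31 m²·K/W

R = L/k = 0.0973/0.0226 = 4.305 m²·K/W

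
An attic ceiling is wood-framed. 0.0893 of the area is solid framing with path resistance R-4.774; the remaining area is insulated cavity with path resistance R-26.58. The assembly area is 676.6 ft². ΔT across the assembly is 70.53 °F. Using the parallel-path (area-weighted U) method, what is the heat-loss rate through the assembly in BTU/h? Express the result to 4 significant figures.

2528 BTU/h

U_eff = 0.9107/26.58 + 0.0893/4.774 = 0.034263 + 0.018705 = 0.052968
R_eff = 1/U_eff = 18.879 ft²·°F·h/BTU
Q = 676.6 × 70.53 / 18.879 = 2527.7 BTU/h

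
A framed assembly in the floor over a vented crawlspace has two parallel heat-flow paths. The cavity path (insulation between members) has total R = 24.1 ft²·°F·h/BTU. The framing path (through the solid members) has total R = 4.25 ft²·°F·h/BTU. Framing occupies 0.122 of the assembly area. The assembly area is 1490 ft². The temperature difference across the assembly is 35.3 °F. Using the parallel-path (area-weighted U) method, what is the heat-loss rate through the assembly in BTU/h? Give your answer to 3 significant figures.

U_eff = 0.878/24.1 + 0.122/4.25 = 0.03643 + 0.02871 = 0.06514
R_eff = 1/U_eff = 15.35 ft²·°F·h/BTU
Q = 1490 × 35.3 / 15.35 = 3426 BTU/h

3430 BTU/h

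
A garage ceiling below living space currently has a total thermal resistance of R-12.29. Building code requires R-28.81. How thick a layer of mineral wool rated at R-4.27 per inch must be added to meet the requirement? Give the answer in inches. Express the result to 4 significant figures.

ΔR = 28.81 − 12.29 = 16.52 ft²·°F·h/BTU
L = ΔR / (R/in) = 16.52/4.27 = 3.8689 in

3.869 in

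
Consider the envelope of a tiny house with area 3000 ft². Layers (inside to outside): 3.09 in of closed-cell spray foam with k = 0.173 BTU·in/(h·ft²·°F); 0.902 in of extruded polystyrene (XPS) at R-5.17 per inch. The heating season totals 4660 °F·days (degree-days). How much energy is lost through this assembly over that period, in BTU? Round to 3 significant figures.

3.09/0.173 = 17.86
0.902 × 5.17 = 4.663
R_total = 17.86 + 4.663 = 22.52 ft²·°F·h/BTU
E = A × HDD × 24 / R = 3000 × 4660 × 24 / 22.52 = 14900000 BTU

14900000 BTU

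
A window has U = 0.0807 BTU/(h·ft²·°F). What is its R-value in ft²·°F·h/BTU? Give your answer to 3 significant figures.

R = 1/U = 1/0.0807 = 12.39

12.4 ft²·°F·h/BTU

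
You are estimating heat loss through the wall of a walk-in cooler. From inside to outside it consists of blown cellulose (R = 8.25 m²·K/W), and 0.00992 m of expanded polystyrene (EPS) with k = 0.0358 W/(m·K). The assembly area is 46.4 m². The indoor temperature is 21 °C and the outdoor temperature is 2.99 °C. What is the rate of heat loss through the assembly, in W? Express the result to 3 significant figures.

0.00992/0.0358 = 0.2771
R_total = 8.25 + 0.2771 = 8.527 m²·K/W
Q = A·ΔT/R = 46.4 × (21 − 2.99) / 8.527 = 98 W

98.0 W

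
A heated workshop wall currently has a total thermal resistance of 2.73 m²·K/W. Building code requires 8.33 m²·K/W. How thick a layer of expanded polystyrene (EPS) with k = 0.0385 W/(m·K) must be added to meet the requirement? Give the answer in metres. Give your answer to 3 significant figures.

ΔR = 8.33 − 2.73 = 5.6 m²·K/W
L = ΔR × k = 5.6 × 0.0385 = 0.2156 m

0.216 m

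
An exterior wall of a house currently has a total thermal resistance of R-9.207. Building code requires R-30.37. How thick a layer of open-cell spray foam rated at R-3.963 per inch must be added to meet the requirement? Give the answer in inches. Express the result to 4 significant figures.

5.340 in

ΔR = 30.37 − 9.207 = 21.163 ft²·°F·h/BTU
L = ΔR / (R/in) = 21.163/3.963 = 5.3401 in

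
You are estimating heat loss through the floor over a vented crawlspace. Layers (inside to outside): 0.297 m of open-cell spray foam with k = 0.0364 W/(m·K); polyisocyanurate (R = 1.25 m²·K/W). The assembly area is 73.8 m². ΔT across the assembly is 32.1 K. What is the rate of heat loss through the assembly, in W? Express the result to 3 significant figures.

252 W

0.297/0.0364 = 8.159
R_total = 8.159 + 1.25 = 9.409 m²·K/W
Q = A·ΔT/R = 73.8 × 32.1 / 9.409 = 251.8 W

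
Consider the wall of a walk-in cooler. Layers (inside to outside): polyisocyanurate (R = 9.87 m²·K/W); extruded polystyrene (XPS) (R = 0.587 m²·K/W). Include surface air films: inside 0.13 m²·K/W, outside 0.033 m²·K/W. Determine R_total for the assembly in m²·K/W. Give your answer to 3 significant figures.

10.6 m²·K/W

R_total = 0.13 + 9.87 + 0.587 + 0.033 = 10.62 m²·K/W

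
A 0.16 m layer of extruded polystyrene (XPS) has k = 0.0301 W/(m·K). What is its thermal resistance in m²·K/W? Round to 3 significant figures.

5.32 m²·K/W

R = L/k = 0.16/0.0301 = 5.316 m²·K/W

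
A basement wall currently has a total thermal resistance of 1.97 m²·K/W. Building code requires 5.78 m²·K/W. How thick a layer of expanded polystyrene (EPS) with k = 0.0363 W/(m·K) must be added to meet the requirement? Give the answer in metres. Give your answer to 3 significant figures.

ΔR = 5.78 − 1.97 = 3.81 m²·K/W
L = ΔR × k = 3.81 × 0.0363 = 0.1383 m

0.138 m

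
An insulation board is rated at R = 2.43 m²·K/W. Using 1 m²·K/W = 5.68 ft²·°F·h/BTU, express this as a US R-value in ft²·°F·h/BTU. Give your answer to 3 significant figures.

R_US = 2.43 × 5.68 = 13.8

13.8 ft²·°F·h/BTU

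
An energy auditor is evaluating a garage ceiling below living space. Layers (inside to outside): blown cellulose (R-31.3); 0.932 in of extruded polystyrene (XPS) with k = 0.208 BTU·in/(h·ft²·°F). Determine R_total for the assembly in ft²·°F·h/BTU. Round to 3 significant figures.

0.932/0.208 = 4.481
R_total = 31.3 + 4.481 = 35.78 ft²·°F·h/BTU

35.8 ft²·°F·h/BTU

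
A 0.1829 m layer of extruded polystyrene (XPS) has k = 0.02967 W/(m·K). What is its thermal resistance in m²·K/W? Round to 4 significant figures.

6.164 m²·K/W

R = L/k = 0.1829/0.02967 = 6.1645 m²·K/W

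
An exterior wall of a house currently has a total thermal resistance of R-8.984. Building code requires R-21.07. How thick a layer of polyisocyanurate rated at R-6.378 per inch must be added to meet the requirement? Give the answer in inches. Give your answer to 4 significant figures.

ΔR = 21.07 − 8.984 = 12.086 ft²·°F·h/BTU
L = ΔR / (R/in) = 12.086/6.378 = 1.895 in

1.895 in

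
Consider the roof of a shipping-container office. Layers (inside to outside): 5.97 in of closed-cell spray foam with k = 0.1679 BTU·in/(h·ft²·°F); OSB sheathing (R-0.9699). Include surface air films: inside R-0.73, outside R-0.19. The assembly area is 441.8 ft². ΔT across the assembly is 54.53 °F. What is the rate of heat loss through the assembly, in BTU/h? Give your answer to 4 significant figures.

643.3 BTU/h

5.97/0.1679 = 35.557
R_total = 0.73 + 35.557 + 0.9699 + 0.19 = 37.447 ft²·°F·h/BTU
Q = A·ΔT/R = 441.8 × 54.53 / 37.447 = 643.35 BTU/h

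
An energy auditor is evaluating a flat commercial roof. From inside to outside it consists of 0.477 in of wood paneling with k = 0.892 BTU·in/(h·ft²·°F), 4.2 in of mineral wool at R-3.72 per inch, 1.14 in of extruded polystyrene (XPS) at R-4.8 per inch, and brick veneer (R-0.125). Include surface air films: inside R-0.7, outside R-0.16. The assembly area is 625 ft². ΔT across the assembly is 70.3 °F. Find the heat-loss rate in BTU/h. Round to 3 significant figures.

1940 BTU/h

0.477/0.892 = 0.5348
4.2 × 3.72 = 15.62
1.14 × 4.8 = 5.472
R_total = 0.7 + 0.5348 + 15.62 + 5.472 + 0.125 + 0.16 = 22.62 ft²·°F·h/BTU
Q = A·ΔT/R = 625 × 70.3 / 22.62 = 1943 BTU/h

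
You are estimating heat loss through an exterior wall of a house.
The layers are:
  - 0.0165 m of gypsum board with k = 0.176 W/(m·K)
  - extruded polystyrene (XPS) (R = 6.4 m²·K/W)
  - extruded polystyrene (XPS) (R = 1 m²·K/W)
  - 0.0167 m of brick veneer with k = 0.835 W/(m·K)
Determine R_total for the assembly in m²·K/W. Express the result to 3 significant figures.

7.51 m²·K/W

0.0165/0.176 = 0.09375
0.0167/0.835 = 0.02
R_total = 0.09375 + 6.4 + 1 + 0.02 = 7.514 m²·K/W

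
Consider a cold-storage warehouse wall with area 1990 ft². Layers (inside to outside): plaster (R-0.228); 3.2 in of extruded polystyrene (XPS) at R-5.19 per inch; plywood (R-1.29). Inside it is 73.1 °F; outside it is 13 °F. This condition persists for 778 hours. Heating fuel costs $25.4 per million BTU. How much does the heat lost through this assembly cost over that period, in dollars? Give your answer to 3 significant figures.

130 dollars

3.2 × 5.19 = 16.61
R_total = 0.228 + 16.61 + 1.29 = 18.13 ft²·°F·h/BTU
Q = 1990 × (73.1 − 13) / 18.13 = 6598 BTU/h
E = 6598 × 778 = 5133000 BTU
Cost = 5133000/10⁶ × 25.4 = $130.4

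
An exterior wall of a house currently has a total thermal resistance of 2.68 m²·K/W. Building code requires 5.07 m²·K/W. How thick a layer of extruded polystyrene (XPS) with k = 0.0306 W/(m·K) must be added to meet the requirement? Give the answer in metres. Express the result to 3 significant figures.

ΔR = 5.07 − 2.68 = 2.39 m²·K/W
L = ΔR × k = 2.39 × 0.0306 = 0.07313 m

0.0731 m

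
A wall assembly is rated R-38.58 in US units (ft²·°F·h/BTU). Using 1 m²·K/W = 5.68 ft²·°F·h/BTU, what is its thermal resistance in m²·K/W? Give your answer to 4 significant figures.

R_SI = 38.58/5.68 = 6.7923

6.792 m²·K/W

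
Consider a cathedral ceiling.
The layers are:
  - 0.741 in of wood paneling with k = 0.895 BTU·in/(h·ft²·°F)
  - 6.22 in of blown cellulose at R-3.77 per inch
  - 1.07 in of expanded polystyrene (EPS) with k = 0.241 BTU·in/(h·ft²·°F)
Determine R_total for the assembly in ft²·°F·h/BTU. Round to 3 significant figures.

0.741/0.895 = 0.8279
6.22 × 3.77 = 23.45
1.07/0.241 = 4.44
R_total = 0.8279 + 23.45 + 4.44 = 28.72 ft²·°F·h/BTU

28.7 ft²·°F·h/BTU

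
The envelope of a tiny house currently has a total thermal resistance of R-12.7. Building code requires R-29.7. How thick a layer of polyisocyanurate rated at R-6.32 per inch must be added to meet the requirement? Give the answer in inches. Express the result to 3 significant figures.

2.69 in

ΔR = 29.7 − 12.7 = 17 ft²·°F·h/BTU
L = ΔR / (R/in) = 17/6.32 = 2.69 in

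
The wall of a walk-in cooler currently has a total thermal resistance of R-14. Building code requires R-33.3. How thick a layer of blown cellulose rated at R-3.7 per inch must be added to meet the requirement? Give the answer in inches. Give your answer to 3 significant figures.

ΔR = 33.3 − 14 = 19.3 ft²·°F·h/BTU
L = ΔR / (R/in) = 19.3/3.7 = 5.216 in

5.22 in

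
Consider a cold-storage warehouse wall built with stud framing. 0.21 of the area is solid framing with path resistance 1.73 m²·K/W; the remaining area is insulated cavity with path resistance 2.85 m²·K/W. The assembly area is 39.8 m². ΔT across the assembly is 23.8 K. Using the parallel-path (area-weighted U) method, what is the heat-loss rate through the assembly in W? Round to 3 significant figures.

378 W

U_eff = 0.79/2.85 + 0.21/1.73 = 0.2772 + 0.1214 = 0.3986
R_eff = 1/U_eff = 2.509 m²·K/W
Q = 39.8 × 23.8 / 2.509 = 377.6 W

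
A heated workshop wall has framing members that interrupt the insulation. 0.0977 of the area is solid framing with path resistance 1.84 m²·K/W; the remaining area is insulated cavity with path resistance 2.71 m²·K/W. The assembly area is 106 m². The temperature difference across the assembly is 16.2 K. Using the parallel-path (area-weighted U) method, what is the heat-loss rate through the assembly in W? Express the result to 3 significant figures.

U_eff = 0.9023/2.71 + 0.0977/1.84 = 0.333 + 0.0531 = 0.386
R_eff = 1/U_eff = 2.59 m²·K/W
Q = 106 × 16.2 / 2.59 = 662.9 W

663 W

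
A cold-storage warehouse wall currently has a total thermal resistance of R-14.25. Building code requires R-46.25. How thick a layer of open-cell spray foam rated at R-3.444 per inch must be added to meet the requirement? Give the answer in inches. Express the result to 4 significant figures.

9.292 in

ΔR = 46.25 − 14.25 = 32 ft²·°F·h/BTU
L = ΔR / (R/in) = 32/3.444 = 9.2915 in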